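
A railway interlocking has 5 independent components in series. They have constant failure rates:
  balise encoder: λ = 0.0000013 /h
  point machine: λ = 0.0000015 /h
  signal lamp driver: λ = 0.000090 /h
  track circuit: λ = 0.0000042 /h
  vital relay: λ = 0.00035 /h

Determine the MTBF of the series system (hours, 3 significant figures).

Series of exponential components: λ_sys = Σ λ_i
λ_sys = 0.0000013 + 0.0000015 + 0.000090 + 0.0000042 + 0.00035 = 4.4700e-04 /h
MTBF = 1 / λ_sys = 2240 h

2240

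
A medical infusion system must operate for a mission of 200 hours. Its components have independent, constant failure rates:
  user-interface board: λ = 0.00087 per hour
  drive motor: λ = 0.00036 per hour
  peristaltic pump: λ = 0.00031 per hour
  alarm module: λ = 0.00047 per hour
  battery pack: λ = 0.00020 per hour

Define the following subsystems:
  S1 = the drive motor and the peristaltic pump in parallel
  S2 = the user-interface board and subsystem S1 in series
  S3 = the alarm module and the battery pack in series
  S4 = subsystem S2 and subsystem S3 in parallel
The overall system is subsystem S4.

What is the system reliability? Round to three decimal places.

R(user-interface board) = exp(−0.00087 × 200) = 0.84030
R(drive motor) = exp(−0.00036 × 200) = 0.93053
R(peristaltic pump) = exp(−0.00031 × 200) = 0.93988
R(alarm module) = exp(−0.00047 × 200) = 0.91028
R(battery pack) = exp(−0.00020 × 200) = 0.96079
Parallel (drive motor and peristaltic pump): 1 − (1 − 0.93053)(1 − 0.93988) = 0.99582
Series (user-interface board and [0.99582]): 0.84030 × 0.99582 = 0.83679
Series (alarm module and battery pack): 0.91028 × 0.96079 = 0.87459
Parallel ([0.83679] and [0.87459]): 1 − (1 − 0.83679)(1 − 0.87459) = 0.980

0.980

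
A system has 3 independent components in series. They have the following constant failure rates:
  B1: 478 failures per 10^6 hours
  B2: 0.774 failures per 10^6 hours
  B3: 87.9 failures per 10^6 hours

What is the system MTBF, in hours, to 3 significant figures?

Series of exponential components: λ_sys = Σ λ_i
λ_sys = 0.000478 + 0.000000774 + 0.0000879 = 5.6667e-04 /h
MTBF = 1 / λ_sys = 1760 h

1760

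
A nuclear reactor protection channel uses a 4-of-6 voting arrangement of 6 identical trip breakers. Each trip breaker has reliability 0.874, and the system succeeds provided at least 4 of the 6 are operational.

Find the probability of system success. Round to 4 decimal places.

R = Σ_{i=4}^{6} C(6,i) p^i (1−p)^{6−i} with p = 0.874
C(6,4)·0.874^4·0.126^2 = 0.138956
C(6,5)·0.874^5·0.126^1 = 0.385548
C(6,6)·0.874^6·0.126^0 = 0.445727
Sum = 0.9702

0.9702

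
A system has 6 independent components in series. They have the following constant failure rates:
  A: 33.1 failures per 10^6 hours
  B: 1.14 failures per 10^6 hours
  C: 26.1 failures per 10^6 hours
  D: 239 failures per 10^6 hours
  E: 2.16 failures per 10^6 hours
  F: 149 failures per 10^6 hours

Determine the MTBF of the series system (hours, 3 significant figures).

Series of exponential components: λ_sys = Σ λ_i
λ_sys = 0.0000331 + 0.00000114 + 0.0000261 + 0.000239 + 0.00000216 + 0.000149 = 4.5050e-04 /h
MTBF = 1 / λ_sys = 2220 h

2220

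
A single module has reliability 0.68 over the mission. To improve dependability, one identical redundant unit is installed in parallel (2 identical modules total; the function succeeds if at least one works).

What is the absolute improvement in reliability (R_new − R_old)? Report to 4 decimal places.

0.2176

R_before = 0.68
R_after = 1 − (1 − 0.68)^2 = 0.8976
ΔR = 0.8976 − 0.68 = 0.2176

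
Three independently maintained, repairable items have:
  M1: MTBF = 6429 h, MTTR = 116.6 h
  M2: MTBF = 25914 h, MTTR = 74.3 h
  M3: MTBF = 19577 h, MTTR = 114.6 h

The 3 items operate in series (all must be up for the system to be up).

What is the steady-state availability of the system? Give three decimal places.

0.974

A(M1) = MTBF/(MTBF+MTTR) = 6429/(6429+116.6) = 0.982187
A(M2) = MTBF/(MTBF+MTTR) = 25914/(25914+74.3) = 0.997141
A(M3) = MTBF/(MTBF+MTTR) = 19577/(19577+114.6) = 0.994180
Series availability: 0.982187 × 0.997141 × 0.994180 = 0.974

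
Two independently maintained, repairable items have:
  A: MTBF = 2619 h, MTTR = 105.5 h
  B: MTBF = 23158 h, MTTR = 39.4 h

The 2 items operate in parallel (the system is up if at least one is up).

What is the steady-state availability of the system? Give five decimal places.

A(A) = MTBF/(MTBF+MTTR) = 2619/(2619+105.5) = 0.961277
A(B) = MTBF/(MTBF+MTTR) = 23158/(23158+39.4) = 0.998302
Parallel availability: 1 − (1 − 0.961277)(1 − 0.998302) = 0.99993

0.99993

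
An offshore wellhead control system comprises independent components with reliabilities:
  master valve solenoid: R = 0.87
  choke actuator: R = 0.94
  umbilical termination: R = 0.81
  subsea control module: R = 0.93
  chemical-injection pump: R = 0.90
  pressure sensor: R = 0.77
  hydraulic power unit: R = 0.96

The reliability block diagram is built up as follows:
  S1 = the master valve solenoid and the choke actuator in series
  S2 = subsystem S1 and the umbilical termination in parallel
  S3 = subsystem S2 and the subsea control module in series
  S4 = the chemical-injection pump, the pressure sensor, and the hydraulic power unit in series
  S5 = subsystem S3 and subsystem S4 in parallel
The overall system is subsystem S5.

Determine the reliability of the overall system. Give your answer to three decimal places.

0.966

Series (master valve solenoid and choke actuator): 0.87000 × 0.94000 = 0.81780
Parallel ([0.81780] and umbilical termination): 1 − (1 − 0.81780)(1 − 0.81000) = 0.96538
Series ([0.96538] and subsea control module): 0.96538 × 0.93000 = 0.89780
Series (chemical-injection pump, pressure sensor, and hydraulic power unit): 0.90000 × 0.77000 × 0.96000 = 0.66528
Parallel ([0.89780] and [0.66528]): 1 − (1 − 0.89780)(1 − 0.66528) = 0.966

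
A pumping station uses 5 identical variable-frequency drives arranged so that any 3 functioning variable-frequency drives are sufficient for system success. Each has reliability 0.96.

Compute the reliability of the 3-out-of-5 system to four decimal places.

R = Σ_{i=3}^{5} C(5,i) p^i (1−p)^{5−i} with p = 0.96
C(5,3)·0.96^3·0.04^2 = 0.014156
C(5,4)·0.96^4·0.04^1 = 0.169869
C(5,5)·0.96^5·0.04^0 = 0.815373
Sum = 0.9994

0.9994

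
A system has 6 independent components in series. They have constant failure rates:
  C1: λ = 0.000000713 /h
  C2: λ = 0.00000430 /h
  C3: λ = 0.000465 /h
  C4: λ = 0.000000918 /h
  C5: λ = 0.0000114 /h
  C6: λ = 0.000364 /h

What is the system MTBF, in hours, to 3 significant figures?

1180

Series of exponential components: λ_sys = Σ λ_i
λ_sys = 0.000000713 + 0.00000430 + 0.000465 + 0.000000918 + 0.0000114 + 0.000364 = 8.4633e-04 /h
MTBF = 1 / λ_sys = 1180 h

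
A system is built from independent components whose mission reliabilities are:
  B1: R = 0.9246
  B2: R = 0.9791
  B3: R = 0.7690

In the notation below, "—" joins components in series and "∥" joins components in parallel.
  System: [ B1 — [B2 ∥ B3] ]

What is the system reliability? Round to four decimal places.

0.9201

Parallel (B2 and B3): 1 − (1 − 0.979100)(1 − 0.769000) = 0.995172
Series (B1 and [0.995172]): 0.924600 × 0.995172 = 0.9201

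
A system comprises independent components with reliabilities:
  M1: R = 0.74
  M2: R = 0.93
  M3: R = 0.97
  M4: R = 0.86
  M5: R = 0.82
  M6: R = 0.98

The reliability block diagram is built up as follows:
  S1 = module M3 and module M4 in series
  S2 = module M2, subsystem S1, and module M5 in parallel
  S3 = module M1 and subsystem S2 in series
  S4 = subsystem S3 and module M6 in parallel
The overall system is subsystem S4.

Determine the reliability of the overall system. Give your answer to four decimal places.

Series (M3 and M4): 0.970000 × 0.860000 = 0.834200
Parallel (M2, [0.834200], and M5): 1 − (1 − 0.930000)(1 − 0.834200)(1 − 0.820000) = 0.997911
Series (M1 and [0.997911]): 0.740000 × 0.997911 = 0.738454
Parallel ([0.738454] and M6): 1 − (1 − 0.738454)(1 − 0.980000) = 0.9948

0.9948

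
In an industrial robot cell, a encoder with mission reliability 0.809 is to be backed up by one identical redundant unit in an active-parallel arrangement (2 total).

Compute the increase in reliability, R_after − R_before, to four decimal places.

R_before = 0.809
R_after = 1 − (1 − 0.809)^2 = 0.9635
ΔR = 0.9635 − 0.809 = 0.1545

0.1545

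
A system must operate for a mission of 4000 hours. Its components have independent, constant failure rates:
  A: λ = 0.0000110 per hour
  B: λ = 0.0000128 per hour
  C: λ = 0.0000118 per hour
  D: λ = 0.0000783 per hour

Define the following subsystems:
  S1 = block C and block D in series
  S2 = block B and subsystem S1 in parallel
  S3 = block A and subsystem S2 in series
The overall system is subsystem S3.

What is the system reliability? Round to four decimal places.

0.9425

R(A) = exp(−0.0000110 × 4000) = 0.956954
R(B) = exp(−0.0000128 × 4000) = 0.950089
R(C) = exp(−0.0000118 × 4000) = 0.953897
R(D) = exp(−0.0000783 × 4000) = 0.731104
Series (C and D): 0.953897 × 0.731104 = 0.697398
Parallel (B and [0.697398]): 1 − (1 − 0.950089)(1 − 0.697398) = 0.984897
Series (A and [0.984897]): 0.956954 × 0.984897 = 0.9425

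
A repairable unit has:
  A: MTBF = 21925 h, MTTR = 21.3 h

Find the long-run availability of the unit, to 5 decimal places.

0.99903

A(A) = MTBF/(MTBF+MTTR) = 21925/(21925+21.3) = 0.99903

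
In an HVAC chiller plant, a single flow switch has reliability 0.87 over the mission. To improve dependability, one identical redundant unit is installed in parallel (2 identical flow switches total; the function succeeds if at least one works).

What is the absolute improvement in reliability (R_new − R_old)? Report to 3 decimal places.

0.113

R_before = 0.87
R_after = 1 − (1 − 0.87)^2 = 0.983
ΔR = 0.983 − 0.87 = 0.113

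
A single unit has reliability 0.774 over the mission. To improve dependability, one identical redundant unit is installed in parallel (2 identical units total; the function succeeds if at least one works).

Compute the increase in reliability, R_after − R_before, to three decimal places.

R_before = 0.774
R_after = 1 − (1 − 0.774)^2 = 0.949
ΔR = 0.949 − 0.774 = 0.175

0.175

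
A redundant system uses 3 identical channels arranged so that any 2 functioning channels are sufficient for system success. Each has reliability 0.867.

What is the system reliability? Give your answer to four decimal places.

R = Σ_{i=2}^{3} C(3,i) p^i (1−p)^{3−i} with p = 0.867
C(3,2)·0.867^2·0.133^1 = 0.299924
C(3,3)·0.867^3·0.133^0 = 0.651714
Sum = 0.9516

0.9516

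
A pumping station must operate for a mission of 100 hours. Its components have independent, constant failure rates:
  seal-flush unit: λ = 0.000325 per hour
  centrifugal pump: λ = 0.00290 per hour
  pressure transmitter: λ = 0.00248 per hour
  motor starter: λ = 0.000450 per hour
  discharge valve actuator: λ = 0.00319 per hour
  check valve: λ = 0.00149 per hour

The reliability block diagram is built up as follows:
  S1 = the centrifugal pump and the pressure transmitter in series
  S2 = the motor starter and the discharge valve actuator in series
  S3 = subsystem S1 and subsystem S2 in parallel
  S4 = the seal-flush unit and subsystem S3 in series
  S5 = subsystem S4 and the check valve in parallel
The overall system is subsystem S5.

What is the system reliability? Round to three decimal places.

R(seal-flush unit) = exp(−0.000325 × 100) = 0.96802
R(centrifugal pump) = exp(−0.00290 × 100) = 0.74826
R(pressure transmitter) = exp(−0.00248 × 100) = 0.78036
R(motor starter) = exp(−0.000450 × 100) = 0.95600
R(discharge valve actuator) = exp(−0.00319 × 100) = 0.72688
R(check valve) = exp(−0.00149 × 100) = 0.86157
Series (centrifugal pump and pressure transmitter): 0.74826 × 0.78036 = 0.58391
Series (motor starter and discharge valve actuator): 0.95600 × 0.72688 = 0.69490
Parallel ([0.58391] and [0.69490]): 1 − (1 − 0.58391)(1 − 0.69490) = 0.87305
Series (seal-flush unit and [0.87305]): 0.96802 × 0.87305 = 0.84513
Parallel ([0.84513] and check valve): 1 − (1 − 0.84513)(1 − 0.86157) = 0.979

0.979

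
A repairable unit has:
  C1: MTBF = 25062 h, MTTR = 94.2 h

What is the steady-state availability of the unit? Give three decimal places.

0.996

A(C1) = MTBF/(MTBF+MTTR) = 25062/(25062+94.2) = 0.996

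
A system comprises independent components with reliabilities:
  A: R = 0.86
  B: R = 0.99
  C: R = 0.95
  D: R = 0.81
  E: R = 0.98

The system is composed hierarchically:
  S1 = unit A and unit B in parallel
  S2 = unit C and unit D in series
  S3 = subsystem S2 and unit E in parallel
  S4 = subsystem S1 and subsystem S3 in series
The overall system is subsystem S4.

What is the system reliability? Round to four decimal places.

Parallel (A and B): 1 − (1 − 0.860000)(1 − 0.990000) = 0.998600
Series (C and D): 0.950000 × 0.810000 = 0.769500
Parallel ([0.769500] and E): 1 − (1 − 0.769500)(1 − 0.980000) = 0.995390
Series ([0.998600] and [0.995390]): 0.998600 × 0.995390 = 0.9940

0.9940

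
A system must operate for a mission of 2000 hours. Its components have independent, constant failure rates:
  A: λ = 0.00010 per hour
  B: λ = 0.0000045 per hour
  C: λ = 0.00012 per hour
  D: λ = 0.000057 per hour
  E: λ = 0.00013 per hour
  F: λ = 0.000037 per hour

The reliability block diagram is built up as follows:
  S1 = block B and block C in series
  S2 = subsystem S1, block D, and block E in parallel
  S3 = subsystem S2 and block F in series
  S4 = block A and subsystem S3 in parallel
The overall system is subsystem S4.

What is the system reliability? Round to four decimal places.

0.9862

R(A) = exp(−0.00010 × 2000) = 0.818731
R(B) = exp(−0.0000045 × 2000) = 0.991040
R(C) = exp(−0.00012 × 2000) = 0.786628
R(D) = exp(−0.000057 × 2000) = 0.892258
R(E) = exp(−0.00013 × 2000) = 0.771052
R(F) = exp(−0.000037 × 2000) = 0.928672
Series (B and C): 0.991040 × 0.786628 = 0.779580
Parallel ([0.779580], D, and E): 1 − (1 − 0.779580)(1 − 0.892258)(1 − 0.771052) = 0.994563
Series ([0.994563] and F): 0.994563 × 0.928672 = 0.923623
Parallel (A and [0.923623]): 1 − (1 − 0.818731)(1 − 0.923623) = 0.9862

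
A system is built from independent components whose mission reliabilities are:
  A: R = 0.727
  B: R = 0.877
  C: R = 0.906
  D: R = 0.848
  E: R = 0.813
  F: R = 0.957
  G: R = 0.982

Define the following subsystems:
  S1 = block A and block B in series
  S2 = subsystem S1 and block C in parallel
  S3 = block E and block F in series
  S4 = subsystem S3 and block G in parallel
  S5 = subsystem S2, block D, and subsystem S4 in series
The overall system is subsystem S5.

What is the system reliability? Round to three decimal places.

0.816

Series (A and B): 0.72700 × 0.87700 = 0.63758
Parallel ([0.63758] and C): 1 − (1 − 0.63758)(1 − 0.90600) = 0.96593
Series (E and F): 0.81300 × 0.95700 = 0.77804
Parallel ([0.77804] and G): 1 − (1 − 0.77804)(1 − 0.98200) = 0.99600
Series ([0.96593], D, and [0.99600]): 0.96593 × 0.84800 × 0.99600 = 0.816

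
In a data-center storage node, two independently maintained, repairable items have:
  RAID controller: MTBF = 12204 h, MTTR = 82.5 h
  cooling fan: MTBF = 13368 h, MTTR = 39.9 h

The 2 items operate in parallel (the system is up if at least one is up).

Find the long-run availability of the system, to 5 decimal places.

0.99998

A(RAID controller) = MTBF/(MTBF+MTTR) = 12204/(12204+82.5) = 0.993285
A(cooling fan) = MTBF/(MTBF+MTTR) = 13368/(13368+39.9) = 0.997024
Parallel availability: 1 − (1 − 0.993285)(1 − 0.997024) = 0.99998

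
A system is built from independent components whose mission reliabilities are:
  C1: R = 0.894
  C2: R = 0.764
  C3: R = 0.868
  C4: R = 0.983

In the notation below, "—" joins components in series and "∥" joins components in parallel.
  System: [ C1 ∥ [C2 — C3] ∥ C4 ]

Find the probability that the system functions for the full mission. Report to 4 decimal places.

Series (C2 and C3): 0.764000 × 0.868000 = 0.663152
Parallel (C1, [0.663152], and C4): 1 − (1 − 0.894000)(1 − 0.663152)(1 − 0.983000) = 0.9994

0.9994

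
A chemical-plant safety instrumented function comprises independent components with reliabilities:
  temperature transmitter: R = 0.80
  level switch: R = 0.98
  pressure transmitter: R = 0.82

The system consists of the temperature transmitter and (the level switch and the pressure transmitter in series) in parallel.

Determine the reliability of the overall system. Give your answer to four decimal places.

0.9607

Series (level switch and pressure transmitter): 0.980000 × 0.820000 = 0.803600
Parallel (temperature transmitter and [0.803600]): 1 − (1 − 0.800000)(1 − 0.803600) = 0.9607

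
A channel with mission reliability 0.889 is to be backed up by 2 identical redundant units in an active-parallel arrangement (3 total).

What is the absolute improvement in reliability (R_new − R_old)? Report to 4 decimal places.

0.1096

R_before = 0.889
R_after = 1 − (1 − 0.889)^3 = 0.9986
ΔR = 0.9986 − 0.889 = 0.1096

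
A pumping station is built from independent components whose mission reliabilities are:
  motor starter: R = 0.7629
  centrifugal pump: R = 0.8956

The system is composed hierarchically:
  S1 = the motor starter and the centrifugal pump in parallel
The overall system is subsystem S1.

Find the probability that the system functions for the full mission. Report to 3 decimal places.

Parallel (motor starter and centrifugal pump): 1 − (1 − 0.76290)(1 − 0.89560) = 0.975

0.975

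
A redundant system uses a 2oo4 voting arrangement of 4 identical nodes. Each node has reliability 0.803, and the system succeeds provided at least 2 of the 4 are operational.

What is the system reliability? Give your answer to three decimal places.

R = Σ_{i=2}^{4} C(4,i) p^i (1−p)^{4−i} with p = 0.803
C(4,2)·0.803^2·0.197^2 = 0.15015
C(4,3)·0.803^3·0.197^1 = 0.40801
C(4,4)·0.803^4·0.197^0 = 0.41578
Sum = 0.974

0.974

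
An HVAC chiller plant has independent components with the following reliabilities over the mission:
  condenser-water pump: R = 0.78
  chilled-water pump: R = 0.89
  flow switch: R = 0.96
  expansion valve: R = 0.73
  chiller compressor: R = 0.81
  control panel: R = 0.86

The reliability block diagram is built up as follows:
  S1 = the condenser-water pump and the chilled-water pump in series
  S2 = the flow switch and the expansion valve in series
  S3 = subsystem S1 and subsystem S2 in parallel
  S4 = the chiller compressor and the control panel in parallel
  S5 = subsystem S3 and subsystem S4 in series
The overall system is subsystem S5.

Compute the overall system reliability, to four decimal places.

0.8843

Series (condenser-water pump and chilled-water pump): 0.780000 × 0.890000 = 0.694200
Series (flow switch and expansion valve): 0.960000 × 0.730000 = 0.700800
Parallel ([0.694200] and [0.700800]): 1 − (1 − 0.694200)(1 − 0.700800) = 0.908505
Parallel (chiller compressor and control panel): 1 − (1 − 0.810000)(1 − 0.860000) = 0.973400
Series ([0.908505] and [0.973400]): 0.908505 × 0.973400 = 0.8843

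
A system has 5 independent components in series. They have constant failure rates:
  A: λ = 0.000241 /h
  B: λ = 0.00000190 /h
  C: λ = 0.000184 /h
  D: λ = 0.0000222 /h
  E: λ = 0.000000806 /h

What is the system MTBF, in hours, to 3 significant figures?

Series of exponential components: λ_sys = Σ λ_i
λ_sys = 0.000241 + 0.00000190 + 0.000184 + 0.0000222 + 0.000000806 = 4.4991e-04 /h
MTBF = 1 / λ_sys = 2220 h

2220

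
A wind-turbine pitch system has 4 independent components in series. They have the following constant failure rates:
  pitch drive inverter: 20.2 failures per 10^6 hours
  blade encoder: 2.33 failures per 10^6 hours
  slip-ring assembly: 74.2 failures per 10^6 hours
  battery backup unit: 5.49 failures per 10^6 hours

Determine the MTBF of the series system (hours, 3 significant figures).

Series of exponential components: λ_sys = Σ λ_i
λ_sys = 0.0000202 + 0.00000233 + 0.0000742 + 0.00000549 = 1.0222e-04 /h
MTBF = 1 / λ_sys = 9780 h

9780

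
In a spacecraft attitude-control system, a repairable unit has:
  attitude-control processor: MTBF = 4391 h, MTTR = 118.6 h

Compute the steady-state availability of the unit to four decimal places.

A(attitude-control processor) = MTBF/(MTBF+MTTR) = 4391/(4391+118.6) = 0.9737

0.9737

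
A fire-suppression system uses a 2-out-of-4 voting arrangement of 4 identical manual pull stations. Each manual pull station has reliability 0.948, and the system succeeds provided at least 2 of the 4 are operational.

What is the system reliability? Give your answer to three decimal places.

R = Σ_{i=2}^{4} C(4,i) p^i (1−p)^{4−i} with p = 0.948
C(4,2)·0.948^2·0.052^2 = 0.01458
C(4,3)·0.948^3·0.052^1 = 0.17721
C(4,4)·0.948^4·0.052^0 = 0.80767
Sum = 0.999

0.999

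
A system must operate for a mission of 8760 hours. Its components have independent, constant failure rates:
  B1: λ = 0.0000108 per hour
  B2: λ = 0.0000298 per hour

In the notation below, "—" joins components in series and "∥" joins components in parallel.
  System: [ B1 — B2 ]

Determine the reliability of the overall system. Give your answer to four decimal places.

R(B1) = exp(−0.0000108 × 8760) = 0.909729
R(B2) = exp(−0.0000298 × 8760) = 0.770244
Series (B1 and B2): 0.909729 × 0.770244 = 0.7007

0.7007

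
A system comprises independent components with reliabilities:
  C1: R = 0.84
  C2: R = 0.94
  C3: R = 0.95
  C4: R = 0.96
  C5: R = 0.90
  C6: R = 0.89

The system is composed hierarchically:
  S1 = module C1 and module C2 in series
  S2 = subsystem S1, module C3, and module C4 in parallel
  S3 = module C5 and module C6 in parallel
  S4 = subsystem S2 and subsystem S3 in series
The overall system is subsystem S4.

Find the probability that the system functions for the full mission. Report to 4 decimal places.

0.9886

Series (C1 and C2): 0.840000 × 0.940000 = 0.789600
Parallel ([0.789600], C3, and C4): 1 − (1 − 0.789600)(1 − 0.950000)(1 − 0.960000) = 0.999579
Parallel (C5 and C6): 1 − (1 − 0.900000)(1 − 0.890000) = 0.989000
Series ([0.999579] and [0.989000]): 0.999579 × 0.989000 = 0.9886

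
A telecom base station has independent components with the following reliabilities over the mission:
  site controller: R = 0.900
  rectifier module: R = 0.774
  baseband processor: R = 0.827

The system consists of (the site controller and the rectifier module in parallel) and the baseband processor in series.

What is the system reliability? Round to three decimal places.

Parallel (site controller and rectifier module): 1 − (1 − 0.90000)(1 − 0.77400) = 0.97740
Series ([0.97740] and baseband processor): 0.97740 × 0.82700 = 0.808

0.808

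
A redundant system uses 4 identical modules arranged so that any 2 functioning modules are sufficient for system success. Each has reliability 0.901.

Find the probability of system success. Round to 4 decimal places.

R = Σ_{i=2}^{4} C(4,i) p^i (1−p)^{4−i} with p = 0.901
C(4,2)·0.901^2·0.099^2 = 0.047739
C(4,3)·0.901^3·0.099^1 = 0.289647
C(4,4)·0.901^4·0.099^0 = 0.659021
Sum = 0.9964

0.9964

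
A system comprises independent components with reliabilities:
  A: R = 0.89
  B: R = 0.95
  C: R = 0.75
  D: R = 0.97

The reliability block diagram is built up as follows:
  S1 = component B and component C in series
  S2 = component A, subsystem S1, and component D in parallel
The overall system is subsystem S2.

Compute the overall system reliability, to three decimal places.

0.999

Series (B and C): 0.95000 × 0.75000 = 0.71250
Parallel (A, [0.71250], and D): 1 − (1 − 0.89000)(1 − 0.71250)(1 − 0.97000) = 0.999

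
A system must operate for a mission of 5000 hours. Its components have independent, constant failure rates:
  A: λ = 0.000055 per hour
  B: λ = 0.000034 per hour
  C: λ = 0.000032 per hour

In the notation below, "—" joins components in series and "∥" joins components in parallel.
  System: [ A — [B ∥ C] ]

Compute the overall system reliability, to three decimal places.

0.742

R(A) = exp(−0.000055 × 5000) = 0.75957
R(B) = exp(−0.000034 × 5000) = 0.84366
R(C) = exp(−0.000032 × 5000) = 0.85214
Parallel (B and C): 1 − (1 − 0.84366)(1 − 0.85214) = 0.97688
Series (A and [0.97688]): 0.75957 × 0.97688 = 0.742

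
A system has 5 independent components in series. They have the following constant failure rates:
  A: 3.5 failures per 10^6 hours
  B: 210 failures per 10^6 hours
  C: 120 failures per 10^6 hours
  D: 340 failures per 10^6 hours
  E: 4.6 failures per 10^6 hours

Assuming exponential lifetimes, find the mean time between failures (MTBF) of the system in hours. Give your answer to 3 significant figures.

1470

Series of exponential components: λ_sys = Σ λ_i
λ_sys = 0.0000035 + 0.00021 + 0.00012 + 0.00034 + 0.0000046 = 6.7810e-04 /h
MTBF = 1 / λ_sys = 1470 h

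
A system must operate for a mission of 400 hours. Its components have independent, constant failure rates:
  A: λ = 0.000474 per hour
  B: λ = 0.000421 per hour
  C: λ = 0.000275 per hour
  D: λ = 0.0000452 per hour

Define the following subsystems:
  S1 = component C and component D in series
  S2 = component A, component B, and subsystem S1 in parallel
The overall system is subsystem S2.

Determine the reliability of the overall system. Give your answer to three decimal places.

R(A) = exp(−0.000474 × 400) = 0.82729
R(B) = exp(−0.000421 × 400) = 0.84502
R(C) = exp(−0.000275 × 400) = 0.89583
R(D) = exp(−0.0000452 × 400) = 0.98208
Series (C and D): 0.89583 × 0.98208 = 0.87978
Parallel (A, B, and [0.87978]): 1 − (1 − 0.82729)(1 − 0.84502)(1 − 0.87978) = 0.997

0.997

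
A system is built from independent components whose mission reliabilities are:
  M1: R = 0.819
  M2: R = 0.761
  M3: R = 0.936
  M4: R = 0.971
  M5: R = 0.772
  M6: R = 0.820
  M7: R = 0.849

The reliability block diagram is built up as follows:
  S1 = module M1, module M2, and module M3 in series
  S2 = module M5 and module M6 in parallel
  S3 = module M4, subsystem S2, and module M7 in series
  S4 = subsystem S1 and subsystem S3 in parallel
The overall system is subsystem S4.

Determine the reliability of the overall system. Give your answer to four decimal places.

0.9127

Series (M1, M2, and M3): 0.819000 × 0.761000 × 0.936000 = 0.583370
Parallel (M5 and M6): 1 − (1 − 0.772000)(1 − 0.820000) = 0.958960
Series (M4, [0.958960], and M7): 0.971000 × 0.958960 × 0.849000 = 0.790546
Parallel ([0.583370] and [0.790546]): 1 − (1 − 0.583370)(1 − 0.790546) = 0.9127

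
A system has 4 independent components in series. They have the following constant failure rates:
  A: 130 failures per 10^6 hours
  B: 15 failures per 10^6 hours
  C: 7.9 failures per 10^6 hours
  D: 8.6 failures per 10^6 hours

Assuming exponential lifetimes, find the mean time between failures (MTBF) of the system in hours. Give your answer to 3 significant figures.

Series of exponential components: λ_sys = Σ λ_i
λ_sys = 0.00013 + 0.000015 + 0.0000079 + 0.0000086 = 1.6150e-04 /h
MTBF = 1 / λ_sys = 6190 h

6190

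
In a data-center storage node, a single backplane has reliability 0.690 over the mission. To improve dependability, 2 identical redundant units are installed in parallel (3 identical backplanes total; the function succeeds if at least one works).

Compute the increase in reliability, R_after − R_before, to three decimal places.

0.280

R_before = 0.690
R_after = 1 − (1 − 0.690)^3 = 0.970
ΔR = 0.970 − 0.690 = 0.280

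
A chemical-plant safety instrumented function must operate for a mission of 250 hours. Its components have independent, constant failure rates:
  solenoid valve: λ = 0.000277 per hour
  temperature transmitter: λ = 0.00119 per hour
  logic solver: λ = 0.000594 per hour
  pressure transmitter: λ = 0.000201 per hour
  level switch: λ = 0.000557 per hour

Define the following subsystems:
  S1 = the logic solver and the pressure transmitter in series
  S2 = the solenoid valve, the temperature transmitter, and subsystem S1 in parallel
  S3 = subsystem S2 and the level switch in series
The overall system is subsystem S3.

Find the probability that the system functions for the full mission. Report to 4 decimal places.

R(solenoid valve) = exp(−0.000277 × 250) = 0.933093
R(temperature transmitter) = exp(−0.00119 × 250) = 0.742673
R(logic solver) = exp(−0.000594 × 250) = 0.862000
R(pressure transmitter) = exp(−0.000201 × 250) = 0.950992
R(level switch) = exp(−0.000557 × 250) = 0.870010
Series (logic solver and pressure transmitter): 0.862000 × 0.950992 = 0.819755
Parallel (solenoid valve, temperature transmitter, and [0.819755]): 1 − (1 − 0.933093)(1 − 0.742673)(1 − 0.819755) = 0.996897
Series ([0.996897] and level switch): 0.996897 × 0.870010 = 0.8673

0.8673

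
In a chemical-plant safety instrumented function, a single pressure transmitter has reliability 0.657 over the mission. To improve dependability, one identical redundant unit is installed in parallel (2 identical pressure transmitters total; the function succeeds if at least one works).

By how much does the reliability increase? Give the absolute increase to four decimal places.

R_before = 0.657
R_after = 1 − (1 − 0.657)^2 = 0.8824
ΔR = 0.8824 − 0.657 = 0.2254

0.2254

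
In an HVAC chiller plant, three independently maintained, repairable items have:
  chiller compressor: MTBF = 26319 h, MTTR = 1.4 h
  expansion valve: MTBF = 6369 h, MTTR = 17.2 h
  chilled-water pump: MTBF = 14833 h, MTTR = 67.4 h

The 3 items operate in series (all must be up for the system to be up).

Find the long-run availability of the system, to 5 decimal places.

A(chiller compressor) = MTBF/(MTBF+MTTR) = 26319/(26319+1.4) = 0.999947
A(expansion valve) = MTBF/(MTBF+MTTR) = 6369/(6369+17.2) = 0.997307
A(chilled-water pump) = MTBF/(MTBF+MTTR) = 14833/(14833+67.4) = 0.995477
Series availability: 0.999947 × 0.997307 × 0.995477 = 0.99274

0.99274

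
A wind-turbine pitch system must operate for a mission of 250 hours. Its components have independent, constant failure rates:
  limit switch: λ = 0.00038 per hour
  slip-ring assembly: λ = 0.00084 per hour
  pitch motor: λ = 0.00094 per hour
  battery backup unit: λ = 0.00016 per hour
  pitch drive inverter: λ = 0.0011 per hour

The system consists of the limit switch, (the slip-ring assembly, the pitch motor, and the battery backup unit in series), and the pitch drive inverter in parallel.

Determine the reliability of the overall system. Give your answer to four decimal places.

0.9916

R(limit switch) = exp(−0.00038 × 250) = 0.909373
R(slip-ring assembly) = exp(−0.00084 × 250) = 0.810584
R(pitch motor) = exp(−0.00094 × 250) = 0.790571
R(battery backup unit) = exp(−0.00016 × 250) = 0.960789
R(pitch drive inverter) = exp(−0.0011 × 250) = 0.759572
Series (slip-ring assembly, pitch motor, and battery backup unit): 0.810584 × 0.790571 × 0.960789 = 0.615697
Parallel (limit switch, [0.615697], and pitch drive inverter): 1 − (1 − 0.909373)(1 − 0.615697)(1 − 0.759572) = 0.9916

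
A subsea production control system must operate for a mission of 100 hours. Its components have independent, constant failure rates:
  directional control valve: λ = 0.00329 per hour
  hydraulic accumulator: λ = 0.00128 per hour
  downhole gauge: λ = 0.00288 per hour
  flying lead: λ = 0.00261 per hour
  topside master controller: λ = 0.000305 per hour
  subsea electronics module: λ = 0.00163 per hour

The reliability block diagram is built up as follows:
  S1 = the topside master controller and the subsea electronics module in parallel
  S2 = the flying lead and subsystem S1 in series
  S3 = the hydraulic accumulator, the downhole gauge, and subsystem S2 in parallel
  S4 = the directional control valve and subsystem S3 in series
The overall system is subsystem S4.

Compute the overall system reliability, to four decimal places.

0.7146

R(directional control valve) = exp(−0.00329 × 100) = 0.719643
R(hydraulic accumulator) = exp(−0.00128 × 100) = 0.879853
R(downhole gauge) = exp(−0.00288 × 100) = 0.749762
R(flying lead) = exp(−0.00261 × 100) = 0.770281
R(topside master controller) = exp(−0.000305 × 100) = 0.969960
R(subsea electronics module) = exp(−0.00163 × 100) = 0.849591
Parallel (topside master controller and subsea electronics module): 1 − (1 − 0.969960)(1 − 0.849591) = 0.995482
Series (flying lead and [0.995482]): 0.770281 × 0.995482 = 0.766801
Parallel (hydraulic accumulator, downhole gauge, and [0.766801]): 1 − (1 − 0.879853)(1 − 0.749762)(1 − 0.766801) = 0.992989
Series (directional control valve and [0.992989]): 0.719643 × 0.992989 = 0.7146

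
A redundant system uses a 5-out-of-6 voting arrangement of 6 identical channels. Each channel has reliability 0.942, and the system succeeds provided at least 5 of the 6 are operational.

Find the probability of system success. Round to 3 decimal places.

R = Σ_{i=5}^{6} C(6,i) p^i (1−p)^{6−i} with p = 0.942
C(6,5)·0.942^5·0.058^1 = 0.25813
C(6,6)·0.942^6·0.058^0 = 0.69872
Sum = 0.957

0.957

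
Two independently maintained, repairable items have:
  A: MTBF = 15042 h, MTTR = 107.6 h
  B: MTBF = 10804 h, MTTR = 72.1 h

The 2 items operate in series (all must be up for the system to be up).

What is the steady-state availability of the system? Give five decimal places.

0.98632

A(A) = MTBF/(MTBF+MTTR) = 15042/(15042+107.6) = 0.992898
A(B) = MTBF/(MTBF+MTTR) = 10804/(10804+72.1) = 0.993371
Series availability: 0.992898 × 0.993371 = 0.98632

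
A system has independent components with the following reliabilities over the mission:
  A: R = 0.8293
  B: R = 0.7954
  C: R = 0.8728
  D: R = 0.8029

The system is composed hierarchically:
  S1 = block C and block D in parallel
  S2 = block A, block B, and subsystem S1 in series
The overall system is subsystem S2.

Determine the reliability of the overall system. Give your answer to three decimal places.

Parallel (C and D): 1 − (1 − 0.87280)(1 − 0.80290) = 0.97493
Series (A, B, and [0.97493]): 0.82930 × 0.79540 × 0.97493 = 0.643

0.643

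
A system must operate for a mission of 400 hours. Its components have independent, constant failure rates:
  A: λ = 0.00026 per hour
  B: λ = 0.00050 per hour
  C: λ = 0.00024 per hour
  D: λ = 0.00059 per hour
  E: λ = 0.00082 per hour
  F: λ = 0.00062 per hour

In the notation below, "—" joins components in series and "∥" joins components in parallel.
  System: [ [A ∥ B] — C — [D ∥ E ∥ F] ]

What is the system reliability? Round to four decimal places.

R(A) = exp(−0.00026 × 400) = 0.901225
R(B) = exp(−0.00050 × 400) = 0.818731
R(C) = exp(−0.00024 × 400) = 0.908464
R(D) = exp(−0.00059 × 400) = 0.789781
R(E) = exp(−0.00082 × 400) = 0.720363
R(F) = exp(−0.00062 × 400) = 0.780360
Parallel (A and B): 1 − (1 − 0.901225)(1 − 0.818731) = 0.982095
Parallel (D, E, and F): 1 − (1 − 0.789781)(1 − 0.720363)(1 − 0.780360) = 0.987088
Series ([0.982095], C, and [0.987088]): 0.982095 × 0.908464 × 0.987088 = 0.8807

0.8807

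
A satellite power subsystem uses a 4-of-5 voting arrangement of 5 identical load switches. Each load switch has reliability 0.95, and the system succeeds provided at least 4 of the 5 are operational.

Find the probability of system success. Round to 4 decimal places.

0.9774

R = Σ_{i=4}^{5} C(5,i) p^i (1−p)^{5−i} with p = 0.95
C(5,4)·0.95^4·0.05^1 = 0.203627
C(5,5)·0.95^5·0.05^0 = 0.773781
Sum = 0.9774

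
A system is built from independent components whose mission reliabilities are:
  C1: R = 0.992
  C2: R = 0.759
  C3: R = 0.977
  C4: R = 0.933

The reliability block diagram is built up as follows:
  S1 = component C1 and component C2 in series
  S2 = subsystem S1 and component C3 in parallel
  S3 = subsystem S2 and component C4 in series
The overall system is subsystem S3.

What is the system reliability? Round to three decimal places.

Series (C1 and C2): 0.99200 × 0.75900 = 0.75293
Parallel ([0.75293] and C3): 1 − (1 − 0.75293)(1 − 0.97700) = 0.99432
Series ([0.99432] and C4): 0.99432 × 0.93300 = 0.928

0.928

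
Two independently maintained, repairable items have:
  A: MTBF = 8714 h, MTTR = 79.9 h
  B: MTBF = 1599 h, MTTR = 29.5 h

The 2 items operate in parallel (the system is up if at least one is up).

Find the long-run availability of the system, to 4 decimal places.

A(A) = MTBF/(MTBF+MTTR) = 8714/(8714+79.9) = 0.990914
A(B) = MTBF/(MTBF+MTTR) = 1599/(1599+29.5) = 0.981885
Parallel availability: 1 − (1 − 0.990914)(1 − 0.981885) = 0.9998

0.9998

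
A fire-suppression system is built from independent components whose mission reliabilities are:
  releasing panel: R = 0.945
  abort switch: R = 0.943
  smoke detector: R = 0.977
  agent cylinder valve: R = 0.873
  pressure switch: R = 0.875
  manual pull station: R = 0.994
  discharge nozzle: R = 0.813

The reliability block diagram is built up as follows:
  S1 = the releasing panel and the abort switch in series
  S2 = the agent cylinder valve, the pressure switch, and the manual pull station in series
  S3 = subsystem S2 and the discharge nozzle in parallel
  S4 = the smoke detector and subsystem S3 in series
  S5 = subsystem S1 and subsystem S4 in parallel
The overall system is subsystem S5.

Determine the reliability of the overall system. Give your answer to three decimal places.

0.993

Series (releasing panel and abort switch): 0.94500 × 0.94300 = 0.89114
Series (agent cylinder valve, pressure switch, and manual pull station): 0.87300 × 0.87500 × 0.99400 = 0.75929
Parallel ([0.75929] and discharge nozzle): 1 − (1 − 0.75929)(1 − 0.81300) = 0.95499
Series (smoke detector and [0.95499]): 0.97700 × 0.95499 = 0.93303
Parallel ([0.89114] and [0.93303]): 1 − (1 − 0.89114)(1 − 0.93303) = 0.993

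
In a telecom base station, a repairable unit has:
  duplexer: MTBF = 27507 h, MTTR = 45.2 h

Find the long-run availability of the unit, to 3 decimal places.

A(duplexer) = MTBF/(MTBF+MTTR) = 27507/(27507+45.2) = 0.998

0.998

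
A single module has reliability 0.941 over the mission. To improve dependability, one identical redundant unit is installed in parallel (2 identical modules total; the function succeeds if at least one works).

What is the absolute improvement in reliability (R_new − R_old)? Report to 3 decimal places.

0.056

R_before = 0.941
R_after = 1 − (1 − 0.941)^2 = 0.997
ΔR = 0.997 − 0.941 = 0.056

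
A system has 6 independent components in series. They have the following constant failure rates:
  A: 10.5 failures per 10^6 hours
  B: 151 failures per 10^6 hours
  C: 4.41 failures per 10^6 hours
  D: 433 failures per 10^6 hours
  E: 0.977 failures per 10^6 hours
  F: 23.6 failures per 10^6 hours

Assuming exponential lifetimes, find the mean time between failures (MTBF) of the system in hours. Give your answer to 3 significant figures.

Series of exponential components: λ_sys = Σ λ_i
λ_sys = 0.0000105 + 0.000151 + 0.00000441 + 0.000433 + 0.000000977 + 0.0000236 = 6.2349e-04 /h
MTBF = 1 / λ_sys = 1600 h

1600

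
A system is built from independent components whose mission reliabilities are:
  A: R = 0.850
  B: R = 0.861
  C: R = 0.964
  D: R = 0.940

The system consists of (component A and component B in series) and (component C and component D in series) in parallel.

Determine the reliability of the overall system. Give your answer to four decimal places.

0.9748

Series (A and B): 0.850000 × 0.861000 = 0.731850
Series (C and D): 0.964000 × 0.940000 = 0.906160
Parallel ([0.731850] and [0.906160]): 1 − (1 − 0.731850)(1 − 0.906160) = 0.9748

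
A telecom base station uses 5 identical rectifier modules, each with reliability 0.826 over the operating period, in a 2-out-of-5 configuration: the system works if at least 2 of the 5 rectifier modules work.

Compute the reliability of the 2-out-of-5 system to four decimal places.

R = Σ_{i=2}^{5} C(5,i) p^i (1−p)^{5−i} with p = 0.826
C(5,2)·0.826^2·0.174^3 = 0.035942
C(5,3)·0.826^3·0.174^2 = 0.170623
C(5,4)·0.826^4·0.174^1 = 0.404985
C(5,5)·0.826^5·0.174^0 = 0.384503
Sum = 0.9961

0.9961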